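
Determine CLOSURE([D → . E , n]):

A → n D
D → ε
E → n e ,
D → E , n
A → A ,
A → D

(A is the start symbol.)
To compute CLOSURE, for each item [A → α.Bβ] where B is a non-terminal, add [B → .γ] for all productions B → γ; repeat for the newly added items until nothing changes.

Start with: [D → . E , n]
  [D → . E , n] has the dot before E: add [E → . n e ,]
No further items can be added.

CLOSURE = { [D → . E , n], [E → . n e ,] }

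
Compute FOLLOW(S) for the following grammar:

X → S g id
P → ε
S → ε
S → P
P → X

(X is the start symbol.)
{ 'g' }

To compute FOLLOW(S), find every occurrence of S on a right-hand side N → α S β: add FIRST(β) \ {ε}, and if β is empty or nullable also add FOLLOW(N). Iterate to a fixed point.

In X → S g id: S is followed by g id, add FIRST(g id) \ {ε} = { 'g' }

Taking the union: FOLLOW(S) = { 'g' }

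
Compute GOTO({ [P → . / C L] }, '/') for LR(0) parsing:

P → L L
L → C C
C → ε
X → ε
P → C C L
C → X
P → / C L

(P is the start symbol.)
GOTO(I, '/') = CLOSURE({ [A → αX.β] : [A → α.Xβ] ∈ I, X = '/' })

Items with dot before '/', with the dot advanced:
  [P → . / C L] → [P → / . C L]
Closure of the advanced items:
  [P → / . C L] has the dot before C: add [C → .], [C → . X]
  [C → . X] has the dot before X: add [X → .]

GOTO = { [C → . X], [C → .], [P → / . C L], [X → .] }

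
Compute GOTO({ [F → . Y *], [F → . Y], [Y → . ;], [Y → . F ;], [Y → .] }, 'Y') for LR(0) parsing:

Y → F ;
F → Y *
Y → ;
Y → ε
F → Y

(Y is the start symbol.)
GOTO(I, 'Y') = CLOSURE({ [A → αX.β] : [A → α.Xβ] ∈ I, X = 'Y' })

Items with dot before 'Y', with the dot advanced:
  [F → . Y] → [F → Y .]
  [F → . Y *] → [F → Y . *]
Closure adds nothing (no advanced item has the dot before a non-terminal).

GOTO = { [F → Y . *], [F → Y .] }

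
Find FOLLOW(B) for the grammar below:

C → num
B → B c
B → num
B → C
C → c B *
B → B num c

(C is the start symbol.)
{ '*', 'c', 'num' }

To compute FOLLOW(B), find every occurrence of B on a right-hand side N → α B β: add FIRST(β) \ {ε}, and if β is empty or nullable also add FOLLOW(N). Iterate to a fixed point.

In B → B c: B is followed by c, add FIRST(c) \ {ε} = { 'c' }
In C → c B *: B is followed by '*', add FIRST('*') \ {ε} = { '*' }
In B → B num c: B is followed by num c, add FIRST(num c) \ {ε} = { 'num' }

Taking the union: FOLLOW(B) = { '*', 'c', 'num' }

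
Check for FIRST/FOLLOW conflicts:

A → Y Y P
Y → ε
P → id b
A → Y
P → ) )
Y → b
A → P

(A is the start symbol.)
Yes. Y → b with FOLLOW(Y) on { 'b' }

Nullable non-terminals: A, Y.
FIRST sets used below: FIRST(Y) = { 'b', ε }, FIRST(P) = { ')', 'id' }

A: nullable alternative(s) A → Y; FOLLOW(A) = { $ }
  A → Y Y P: FIRST \ {ε} = { ')', 'b', 'id' } — disjoint from FOLLOW(A)
  A → Y: FIRST \ {ε} = { 'b' } — this is the only nullable alternative, skip
  A → P: FIRST \ {ε} = { ')', 'id' } — disjoint from FOLLOW(A)

Y: nullable alternative(s) Y → ε; FOLLOW(Y) = { $, ')', 'b', 'id' }
  Y → ε: FIRST \ {ε} = { } — this is the only nullable alternative, skip
  Y → b: FIRST \ {ε} = { 'b' } — overlaps FOLLOW(Y) on { 'b' }: CONFLICT

P has no nullable alternative, so no FIRST/FOLLOW check is needed there.

So the grammar has 1 FIRST/FOLLOW conflict (marked CONFLICT above).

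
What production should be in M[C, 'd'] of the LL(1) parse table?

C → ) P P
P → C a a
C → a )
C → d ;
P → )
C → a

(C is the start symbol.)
C → d ;

To find M[C, 'd'], we find productions for C where 'd' is in the predict set (PREDICT(N → α) = (FIRST(α) \ {ε}) ∪ (FOLLOW(N) if α ⇒* ε)).

C → ) P P: PREDICT = { ')' }
C → a ): PREDICT = { 'a' }
C → d ;: PREDICT = { 'd' }
  'd' is in predict set, so this production goes in M[C, 'd']
C → a: PREDICT = { 'a' }

M[C, 'd'] = C → d ;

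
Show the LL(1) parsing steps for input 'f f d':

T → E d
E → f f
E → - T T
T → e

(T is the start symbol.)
LL(1) parsing maintains a stack (initially the start symbol over $) and the input. At each step: if the stack top is a terminal, match it against the current input token; if it is a non-terminal N, replace it with the RHS of M[N, lookahead] (the unique production whose predict set contains the lookahead).

Stack is shown with the top on the left.

Stack    Input    Action
------------------------
T $      f f d $  output T → E d
E d $    f f d $  output E → f f
f f d $  f f d $  match 'f'
f d $    f d $    match 'f'
d $      d $      match 'd'
$        $        accept

The string is accepted.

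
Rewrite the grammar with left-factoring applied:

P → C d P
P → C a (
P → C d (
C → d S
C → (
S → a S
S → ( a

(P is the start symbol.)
P → C P'
P' → d P''
P'' → P
P'' → (
P' → a (
C → d S
C → (
S → a S
S → ( a

Left-factoring transforms A → αβ₁ | αβ₂ into A → αA' and A' → β₁ | β₂
(α is the longest common prefix among the alternatives). Repeat until
no nonterminal has two alternatives with a common prefix.

Round 1: P has alternatives sharing prefix 'C'. Introduce P': P → C P'
  Add: P' → d P
  Add: P' → a (
  Add: P' → d (

Round 2: P' has alternatives sharing prefix 'd'. Introduce P'': P' → d P''
  Add: P'' → P
  Add: P'' → (

No remaining common prefixes — done.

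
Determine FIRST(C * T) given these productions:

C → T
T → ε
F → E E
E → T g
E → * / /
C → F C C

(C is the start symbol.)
FIRST sets of the non-terminals involved (from the grammar, by fixed-point iteration):
  FIRST(C) = { '*', 'g', ε }

To compute FIRST(C * T), process the symbols left to right:
Symbol C is a non-terminal. Add FIRST(C) \ {ε} = { '*', 'g' }
C is nullable (ε ∈ FIRST(C)), continue to the next symbol.
Symbol * is a terminal. Add '*' and stop.
FIRST(C * T) = { '*', 'g' }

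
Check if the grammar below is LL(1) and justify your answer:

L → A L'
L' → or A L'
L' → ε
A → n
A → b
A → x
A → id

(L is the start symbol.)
Yes, the grammar is LL(1).

Relevant sets:
  FOLLOW(L') = { $ }

For L':
  PREDICT(L' → or A L') = { 'or' }
  PREDICT(L' → ε) = { $ }
For A:
  PREDICT(A → n) = { 'n' }
  PREDICT(A → b) = { 'b' }
  PREDICT(A → x) = { 'x' }
  PREDICT(A → id) = { 'id' }
L has a single production, so nothing to check there.

All predict sets are disjoint. The grammar IS LL(1).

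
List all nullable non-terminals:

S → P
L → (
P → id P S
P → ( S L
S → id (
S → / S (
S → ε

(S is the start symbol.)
A non-terminal is nullable if it can derive ε (the empty string): either it has an ε-production, or it has a production whose right-hand side consists entirely of nullable non-terminals.

ε-productions: S → ε
So S is immediately nullable.
No further non-terminal can be added: every production for the remaining non-terminals contains a terminal or a non-nullable non-terminal.
Nullable = { 'S' }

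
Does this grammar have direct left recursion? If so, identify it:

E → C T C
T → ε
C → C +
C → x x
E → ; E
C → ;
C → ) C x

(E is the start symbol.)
Direct left recursion occurs when N → N α for some non-terminal N (the right-hand side begins with the left-hand side itself).

E → C T C: starts with C
T → ε: starts with ε
C → C +: LEFT RECURSIVE (starts with C)
C → x x: starts with x
E → ; E: starts with ';'
C → ;: starts with ';'
C → ) C x: starts with ')'

The grammar has direct left recursion on: C.

Answer: Yes, C is left-recursive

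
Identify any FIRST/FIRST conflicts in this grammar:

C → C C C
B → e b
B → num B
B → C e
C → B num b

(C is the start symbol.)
FIRST sets of the non-terminals at (or reachable through a nullable prefix from) the front of some alternative:
  FIRST(C) = { 'e', 'num' }
  FIRST(B) = { 'e', 'num' }

Productions for C:
  C → C C C: FIRST = { 'e', 'num' }
  C → B num b: FIRST = { 'e', 'num' }
Productions for B:
  B → e b: FIRST = { 'e' }
  B → num B: FIRST = { 'num' }
  B → C e: FIRST = { 'e', 'num' }

Conflict for C: C → C C C and C → B num b
  Overlap: { 'e', 'num' }
Conflict for B: B → e b and B → C e
  Overlap: { 'e' }
Conflict for B: B → num B and B → C e
  Overlap: { 'num' }

Answer: Yes. C → C C C / C → B num b on { 'e', 'num' }; B → e b / B → C e on { 'e' }; B → num B / B → C e on { 'num' }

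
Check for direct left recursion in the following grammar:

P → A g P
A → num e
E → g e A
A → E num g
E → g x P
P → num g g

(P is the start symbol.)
No direct left recursion

Direct left recursion occurs when N → N α for some non-terminal N (the right-hand side begins with the left-hand side itself).

P → A g P: starts with A
A → num e: starts with num
E → g e A: starts with g
A → E num g: starts with E
E → g x P: starts with g
P → num g g: starts with num

No direct left recursion found.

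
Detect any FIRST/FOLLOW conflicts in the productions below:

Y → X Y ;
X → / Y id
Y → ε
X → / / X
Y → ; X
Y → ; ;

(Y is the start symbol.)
Yes. Y → ';' X with FOLLOW(Y) on { ';' }; Y → ';' ';' with FOLLOW(Y) on { ';' }

A FIRST/FOLLOW conflict occurs when a non-terminal N has a nullable alternative N → β (β ⇒* ε) and another alternative N → α with FIRST(α) ∩ FOLLOW(N) ≠ ∅: on such a lookahead the parser cannot decide between expanding α and letting N vanish via β.

Nullable non-terminals: Y.
FIRST sets used below: FIRST(X) = { '/' }

Y: nullable alternative(s) Y → ε; FOLLOW(Y) = { $, ';', 'id' }
  Y → X Y ;: FIRST \ {ε} = { '/' } — disjoint from FOLLOW(Y)
  Y → ε: FIRST \ {ε} = { } — this is the only nullable alternative, skip
  Y → ; X: FIRST \ {ε} = { ';' } — overlaps FOLLOW(Y) on { ';' }: CONFLICT
  Y → ; ;: FIRST \ {ε} = { ';' } — overlaps FOLLOW(Y) on { ';' }: CONFLICT

X has no nullable alternative, so no FIRST/FOLLOW check is needed there.

So the grammar has 2 FIRST/FOLLOW conflicts (marked CONFLICT above).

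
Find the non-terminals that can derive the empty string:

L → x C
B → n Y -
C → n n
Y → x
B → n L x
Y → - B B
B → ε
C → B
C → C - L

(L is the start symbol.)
A non-terminal is nullable if it can derive ε (the empty string): either it has an ε-production, or it has a production whose right-hand side consists entirely of nullable non-terminals.

ε-productions: B → ε
So B is immediately nullable.
C → B: every symbol on the right is nullable, so C is nullable too.
No further non-terminal can be added: every production for the remaining non-terminals contains a terminal or a non-nullable non-terminal.
Nullable = { 'B', 'C' }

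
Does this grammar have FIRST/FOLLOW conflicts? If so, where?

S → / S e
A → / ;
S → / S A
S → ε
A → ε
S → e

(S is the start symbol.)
Nullable non-terminals: A, S.

A: nullable alternative(s) A → ε; FOLLOW(A) = { $, '/', 'e' }
  A → / ;: FIRST \ {ε} = { '/' } — overlaps FOLLOW(A) on { '/' }: CONFLICT
  A → ε: FIRST \ {ε} = { } — this is the only nullable alternative, skip

S: nullable alternative(s) S → ε; FOLLOW(S) = { $, '/', 'e' }
  S → / S e: FIRST \ {ε} = { '/' } — overlaps FOLLOW(S) on { '/' }: CONFLICT
  S → / S A: FIRST \ {ε} = { '/' } — overlaps FOLLOW(S) on { '/' }: CONFLICT
  S → ε: FIRST \ {ε} = { } — this is the only nullable alternative, skip
  S → e: FIRST \ {ε} = { 'e' } — overlaps FOLLOW(S) on { 'e' }: CONFLICT

So the grammar has 4 FIRST/FOLLOW conflicts (marked CONFLICT above).

Answer: Yes. S → '/' S e with FOLLOW(S) on { '/' }; S → '/' S A with FOLLOW(S) on { '/' }; S → e with FOLLOW(S) on { 'e' }; A → '/' ';' with FOLLOW(A) on { '/' }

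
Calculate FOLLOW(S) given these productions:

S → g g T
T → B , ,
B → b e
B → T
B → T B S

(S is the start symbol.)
{ $, ',', 'g' }

To compute FOLLOW(S), find every occurrence of S on a right-hand side N → α S β: add FIRST(β) \ {ε}, and if β is empty or nullable also add FOLLOW(N). Iterate to a fixed point.

S is the start symbol, so $ ∈ FOLLOW(S).
In B → T B S: S is at the end, add FOLLOW(B)

The FOLLOW sets referred to above (computed the same way, to a fixed point):
  FOLLOW(B) = { ',', 'g' }

Taking the union: FOLLOW(S) = { $, ',', 'g' }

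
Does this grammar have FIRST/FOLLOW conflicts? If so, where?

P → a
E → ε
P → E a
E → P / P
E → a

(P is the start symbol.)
Yes. E → P '/' P with FOLLOW(E) on { 'a' }; E → a with FOLLOW(E) on { 'a' }

A FIRST/FOLLOW conflict occurs when a non-terminal N has a nullable alternative N → β (β ⇒* ε) and another alternative N → α with FIRST(α) ∩ FOLLOW(N) ≠ ∅: on such a lookahead the parser cannot decide between expanding α and letting N vanish via β.

Nullable non-terminals: E.
FIRST sets used below: FIRST(P) = { 'a' }

E: nullable alternative(s) E → ε; FOLLOW(E) = { 'a' }
  E → ε: FIRST \ {ε} = { } — this is the only nullable alternative, skip
  E → P / P: FIRST \ {ε} = { 'a' } — overlaps FOLLOW(E) on { 'a' }: CONFLICT
  E → a: FIRST \ {ε} = { 'a' } — overlaps FOLLOW(E) on { 'a' }: CONFLICT

P has no nullable alternative, so no FIRST/FOLLOW check is needed there.

So the grammar has 2 FIRST/FOLLOW conflicts (marked CONFLICT above).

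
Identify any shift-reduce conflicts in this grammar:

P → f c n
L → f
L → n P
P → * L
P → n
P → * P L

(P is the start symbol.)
A shift-reduce conflict occurs when an LR(0) state has both:
  - a complete (reduce) item [A → α .] (dot at the end), and
  - a shift item [B → β . c γ] (dot before a terminal).

Augment with P' → P and build the canonical LR(0) collection (I0 = CLOSURE({[P' → . P]}), then GOTO on every symbol after a dot until no new states appear). It has 15 states:
  I0: { [P → . * L], [P → . * P L], [P → . f c n], [P → . n], [P' → . P] }  — shift
  I1: { [L → . f], [L → . n P], [P → * . L], [P → * . P L], [P → . * L], [P → . * P L], [P → . f c n], [P → . n] }  — shift
  I2: { [P' → P .] }  — accept
  I3: { [P → f . c n] }  — shift
  I4: { [P → n .] }  — reduce
  I5: { [P → f c . n] }  — shift
  I6: { [P → f c n .] }  — reduce
  I7: { [P → * L .] }  — reduce
  I8: { [L → . f], [L → . n P], [P → * P . L] }  — shift
  I9: { [L → f .], [P → f . c n] }  — shift, reduce
  I10: { [L → n . P], [P → . * L], [P → . * P L], [P → . f c n], [P → . n], [P → n .] }  — shift, reduce
  I11: { [L → n P .] }  — reduce
  I12: { [P → * P L .] }  — reduce
  I13: { [L → f .] }  — reduce
  I14: { [L → n . P], [P → . * L], [P → . * P L], [P → . f c n], [P → . n] }  — shift

I9 contains reduce item [L → f .] and shift item [P → f . c n] — shift-reduce conflict.
I10 contains reduce item [P → n .] and shift items [P → . * L], [P → . * P L], [P → . f c n], [P → . n] — shift-reduce conflict.

Answer: Yes — I9: [L → f .] vs [P → f . c n]; I10: [P → n .] vs [P → . * L]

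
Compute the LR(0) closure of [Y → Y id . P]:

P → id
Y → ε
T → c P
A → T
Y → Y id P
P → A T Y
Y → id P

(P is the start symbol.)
To compute CLOSURE, for each item [A → α.Bβ] where B is a non-terminal, add [B → .γ] for all productions B → γ; repeat for the newly added items until nothing changes.

Start with: [Y → Y id . P]
  [Y → Y id . P] has the dot before P: add [P → . id], [P → . A T Y]
  [P → . A T Y] has the dot before A: add [A → . T]
  [A → . T] has the dot before T: add [T → . c P]
No further items can be added.

CLOSURE = { [A → . T], [P → . A T Y], [P → . id], [T → . c P], [Y → Y id . P] }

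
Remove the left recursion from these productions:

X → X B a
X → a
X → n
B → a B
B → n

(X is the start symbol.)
X is directly left-recursive. The standard transformation for
  A → A α₁ | ... | A α_m | β₁ | ... | β_n
is
  A  → β₁ A' | ... | β_n A'
  A' → α₁ A' | ... | α_m A' | ε

X → a becomes X → a X'
X → n becomes X → n X'
X → X B a becomes X' → B a X'
Add X' → ε

Productions for other non-terminals are unchanged:
  B → a B
  B → n

Resulting grammar:
X → a X'
X → n X'
X' → B a X'
X' → ε
B → a B
B → n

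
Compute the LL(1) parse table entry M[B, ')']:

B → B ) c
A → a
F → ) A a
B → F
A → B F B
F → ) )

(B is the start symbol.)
B → B ) c, B → F

To find M[B, ')'], we find productions for B where ')' is in the predict set (PREDICT(N → α) = (FIRST(α) \ {ε}) ∪ (FOLLOW(N) if α ⇒* ε)).

Relevant sets:
  FIRST(B) = { ')' }
  FIRST(F) = { ')' }

B → B ) c: PREDICT = { ')' }
  ')' is in predict set, so this production goes in M[B, ')']
B → F: PREDICT = { ')' }
  ')' is in predict set, so this production goes in M[B, ')']

M[B, ')'] = B → B ) c, B → F  (a multiply-defined cell — the grammar is not LL(1))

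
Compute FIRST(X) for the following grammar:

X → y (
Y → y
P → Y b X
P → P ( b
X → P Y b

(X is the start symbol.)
{ 'y' }

FIRST sets of the other non-terminals involved (by the same procedure, iterated to a fixed point):
  FIRST(P) = { 'y' }

From X → y (:
  - y is a terminal: add 'y' and stop
From X → P Y b:
  - P is a non-terminal: add FIRST(P) \ {ε} = { 'y' }
    P is not nullable, so stop

Collecting: FIRST(X) = { 'y' }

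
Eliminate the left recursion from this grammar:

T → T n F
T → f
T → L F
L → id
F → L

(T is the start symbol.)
T → f T'
T → L F T'
T' → n F T'
T' → ε
L → id
F → L

T is directly left-recursive. The standard transformation for
  A → A α₁ | ... | A α_m | β₁ | ... | β_n
is
  A  → β₁ A' | ... | β_n A'
  A' → α₁ A' | ... | α_m A' | ε

T → f becomes T → f T'
T → L F becomes T → L F T'
T → T n F becomes T' → n F T'
Add T' → ε

Productions for other non-terminals are unchanged:
  L → id
  F → L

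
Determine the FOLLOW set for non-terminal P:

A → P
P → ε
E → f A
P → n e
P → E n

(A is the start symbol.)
{ $, 'n' }

To compute FOLLOW(P), find every occurrence of P on a right-hand side N → α P β: add FIRST(β) \ {ε}, and if β is empty or nullable also add FOLLOW(N). Iterate to a fixed point.

In A → P: P is at the end, add FOLLOW(A)

The FOLLOW sets referred to above (computed the same way, to a fixed point):
  FOLLOW(A) = { $, 'n' }

Taking the union: FOLLOW(P) = { $, 'n' }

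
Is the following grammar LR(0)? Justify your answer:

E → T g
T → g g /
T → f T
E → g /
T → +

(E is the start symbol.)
Yes, the grammar is LR(0)

Augment with E' → E and build the canonical LR(0) collection (I0 = CLOSURE({[E' → . E]}), then GOTO on every symbol after a dot until no new states appear). It has 12 states:
  I0: { [E → . T g], [E → . g /], [E' → . E], [T → . +], [T → . f T], [T → . g g /] }  — shift
  I1: { [T → + .] }  — reduce
  I2: { [E' → E .] }  — accept
  I3: { [E → T . g] }  — shift
  I4: { [T → . +], [T → . f T], [T → . g g /], [T → f . T] }  — shift
  I5: { [E → g . /], [T → g . g /] }  — shift
  I6: { [E → g / .] }  — reduce
  I7: { [T → g g . /] }  — shift
  I8: { [T → g g / .] }  — reduce
  I9: { [T → f T .] }  — reduce
  I10: { [T → g . g /] }  — shift
  I11: { [E → T g .] }  — reduce

Every state is either a pure shift/goto state or contains exactly one complete item and nothing to shift — no conflicts. The grammar is LR(0).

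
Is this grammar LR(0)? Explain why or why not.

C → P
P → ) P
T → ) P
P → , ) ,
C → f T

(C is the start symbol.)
Yes, the grammar is LR(0)

Augment with C' → C and build the canonical LR(0) collection (I0 = CLOSURE({[C' → . C]}), then GOTO on every symbol after a dot until no new states appear). It has 12 states:
  I0: { [C → . P], [C → . f T], [C' → . C], [P → . ) P], [P → . , ) ,] }  — shift
  I1: { [P → ) . P], [P → . ) P], [P → . , ) ,] }  — shift
  I2: { [P → , . ) ,] }  — shift
  I3: { [C' → C .] }  — accept
  I4: { [C → P .] }  — reduce
  I5: { [C → f . T], [T → . ) P] }  — shift
  I6: { [P → . ) P], [P → . , ) ,], [T → ) . P] }  — shift
  I7: { [C → f T .] }  — reduce
  I8: { [T → ) P .] }  — reduce
  I9: { [P → , ) . ,] }  — shift
  I10: { [P → , ) , .] }  — reduce
  I11: { [P → ) P .] }  — reduce

Every state is either a pure shift/goto state or contains exactly one complete item and nothing to shift — no conflicts. The grammar is LR(0).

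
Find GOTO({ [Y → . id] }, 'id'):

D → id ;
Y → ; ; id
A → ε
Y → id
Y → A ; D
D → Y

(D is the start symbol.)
{ [Y → id .] }

GOTO(I, 'id') = CLOSURE({ [A → αX.β] : [A → α.Xβ] ∈ I, X = 'id' })

Items with dot before 'id', with the dot advanced:
  [Y → . id] → [Y → id .]
Closure adds nothing (no advanced item has the dot before a non-terminal).

GOTO = { [Y → id .] }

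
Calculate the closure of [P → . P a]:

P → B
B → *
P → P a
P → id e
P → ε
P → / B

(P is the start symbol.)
To compute CLOSURE, for each item [A → α.Bβ] where B is a non-terminal, add [B → .γ] for all productions B → γ; repeat for the newly added items until nothing changes.

Start with: [P → . P a]
  [P → . P a] has the dot before P: add [P → . B], [P → . id e], [P → .], [P → . / B]
  [P → . B] has the dot before B: add [B → . *]
No further items can be added.

CLOSURE = { [B → . *], [P → . / B], [P → . B], [P → . P a], [P → . id e], [P → .] }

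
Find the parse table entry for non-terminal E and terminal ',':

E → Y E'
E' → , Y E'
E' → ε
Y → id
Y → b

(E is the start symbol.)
Empty (error entry)

To find M[E, ','], we find productions for E where ',' is in the predict set (PREDICT(N → α) = (FIRST(α) \ {ε}) ∪ (FOLLOW(N) if α ⇒* ε)).

Relevant sets:
  FIRST(Y) = { 'b', 'id' }

E → Y E': PREDICT = { 'b', 'id' }

M[E, ','] is empty (no production applies)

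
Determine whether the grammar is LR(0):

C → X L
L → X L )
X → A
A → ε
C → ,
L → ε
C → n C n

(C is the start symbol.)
Augment with C' → C and build the canonical LR(0) collection (I0 = CLOSURE({[C' → . C]}), then GOTO on every symbol after a dot until no new states appear). It has 12 states:
  I0: { [A → .], [C → . ,], [C → . X L], [C → . n C n], [C' → . C], [X → . A] }  — shift, reduce
  I1: { [C → , .] }  — reduce
  I2: { [X → A .] }  — reduce
  I3: { [C' → C .] }  — accept
  I4: { [A → .], [C → X . L], [L → . X L )], [L → .], [X → . A] }  — 2 reduces
  I5: { [A → .], [C → . ,], [C → . X L], [C → . n C n], [C → n . C n], [X → . A] }  — shift, reduce
  I6: { [C → n C . n] }  — shift
  I7: { [C → n C n .] }  — reduce
  I8: { [C → X L .] }  — reduce
  I9: { [A → .], [L → . X L )], [L → .], [L → X . L )], [X → . A] }  — 2 reduces
  I10: { [L → X L . )] }  — shift
  I11: { [L → X L ) .] }  — reduce

Conflict in state I0:
  Shift-reduce conflict between [A → .] and [C → . ,]
So the grammar is NOT LR(0).

Answer: No. Shift-reduce conflict between [A → .] and [C → . ,]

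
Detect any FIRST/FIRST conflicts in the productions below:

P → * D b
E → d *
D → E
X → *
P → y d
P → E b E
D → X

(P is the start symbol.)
No FIRST/FIRST conflicts.

FIRST sets of the non-terminals at (or reachable through a nullable prefix from) the front of some alternative:
  FIRST(E) = { 'd' }
  FIRST(X) = { '*' }

Productions for P:
  P → * D b: FIRST = { '*' }
  P → y d: FIRST = { 'y' }
  P → E b E: FIRST = { 'd' }
Productions for D:
  D → E: FIRST = { 'd' }
  D → X: FIRST = { '*' }
E, X have only one production, so no FIRST/FIRST conflict is possible there.

All alternatives of each non-terminal have pairwise disjoint FIRST sets.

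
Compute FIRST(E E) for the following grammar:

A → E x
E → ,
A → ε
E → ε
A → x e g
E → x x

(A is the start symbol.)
FIRST sets of the non-terminals involved (from the grammar, by fixed-point iteration):
  FIRST(E) = { ',', 'x', ε }

To compute FIRST(E E), process the symbols left to right:
Symbol E is a non-terminal. Add FIRST(E) \ {ε} = { ',', 'x' }
E is nullable (ε ∈ FIRST(E)), continue to the next symbol.
Symbol E is a non-terminal. Add FIRST(E) \ {ε} = { ',', 'x' }
E is nullable (ε ∈ FIRST(E)), continue to the next symbol.
All symbols are nullable, so ε is in the result.
FIRST(E E) = { ',', 'x', ε }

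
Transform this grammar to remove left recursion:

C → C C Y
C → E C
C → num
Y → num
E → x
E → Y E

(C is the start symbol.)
C → E C C'
C → num C'
C' → C Y C'
C' → ε
Y → num
E → x
E → Y E

C is directly left-recursive. The standard transformation for
  A → A α₁ | ... | A α_m | β₁ | ... | β_n
is
  A  → β₁ A' | ... | β_n A'
  A' → α₁ A' | ... | α_m A' | ε

C → E C becomes C → E C C'
C → num becomes C → num C'
C → C C Y becomes C' → C Y C'
Add C' → ε

Productions for other non-terminals are unchanged:
  Y → num
  E → x
  E → Y E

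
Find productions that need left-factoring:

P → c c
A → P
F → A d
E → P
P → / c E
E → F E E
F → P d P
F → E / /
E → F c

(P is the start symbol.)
Yes, E has productions with common prefix 'F'

Left-factoring is needed when two productions for the same non-terminal
share a common prefix on the right-hand side.

Productions for P:
  P → c c
  P → / c E
Productions for F:
  F → A d
  F → P d P
  F → E / /
Productions for E:
  E → P
  E → F E E
  E → F c

Found common prefix 'F' in productions for E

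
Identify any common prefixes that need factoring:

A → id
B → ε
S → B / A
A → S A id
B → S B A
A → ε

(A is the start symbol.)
No, left-factoring is not needed

Left-factoring is needed when two productions for the same non-terminal
share a common prefix on the right-hand side.

Productions for A:
  A → id
  A → S A id
  A → ε
Productions for B:
  B → ε
  B → S B A

No common prefixes found.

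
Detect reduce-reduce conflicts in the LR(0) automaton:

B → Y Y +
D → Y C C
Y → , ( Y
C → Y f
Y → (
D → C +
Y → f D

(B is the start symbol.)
No reduce-reduce conflicts

A reduce-reduce conflict occurs when an LR(0) state has two complete items [A → α .] and [B → β .] — both call for a reduction, and with no lookahead the parser cannot choose between them.

Augment with B' → B and build the canonical LR(0) collection (I0 = CLOSURE({[B' → . B]}), then GOTO on every symbol after a dot until no new states appear). It has 19 states:
  I0: { [B → . Y Y +], [B' → . B], [Y → . (], [Y → . , ( Y], [Y → . f D] }  — shift
  I1: { [Y → ( .] }  — reduce
  I2: { [Y → , . ( Y] }  — shift
  I3: { [B' → B .] }  — accept
  I4: { [B → Y . Y +], [Y → . (], [Y → . , ( Y], [Y → . f D] }  — shift
  I5: { [C → . Y f], [D → . C +], [D → . Y C C], [Y → . (], [Y → . , ( Y], [Y → . f D], [Y → f . D] }  — shift
  I6: { [D → C . +] }  — shift
  I7: { [Y → f D .] }  — reduce
  I8: { [C → . Y f], [C → Y . f], [D → Y . C C], [Y → . (], [Y → . , ( Y], [Y → . f D] }  — shift
  I9: { [C → . Y f], [D → Y C . C], [Y → . (], [Y → . , ( Y], [Y → . f D] }  — shift
  I10: { [C → Y . f] }  — shift
  I11: { [C → . Y f], [C → Y f .], [D → . C +], [D → . Y C C], [Y → . (], [Y → . , ( Y], [Y → . f D], [Y → f . D] }  — shift, reduce
  I12: { [C → Y f .] }  — reduce
  I13: { [D → Y C C .] }  — reduce
  I14: { [D → C + .] }  — reduce
  I15: { [B → Y Y . +] }  — shift
  I16: { [B → Y Y + .] }  — reduce
  I17: { [Y → , ( . Y], [Y → . (], [Y → . , ( Y], [Y → . f D] }  — shift
  I18: { [Y → , ( Y .] }  — reduce

No state contains more than one complete item.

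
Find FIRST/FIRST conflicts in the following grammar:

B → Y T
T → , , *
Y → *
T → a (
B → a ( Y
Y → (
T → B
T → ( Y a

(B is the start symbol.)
FIRST sets of the non-terminals at (or reachable through a nullable prefix from) the front of some alternative:
  FIRST(Y) = { '(', '*' }
  FIRST(B) = { '(', '*', 'a' }

Productions for B:
  B → Y T: FIRST = { '(', '*' }
  B → a ( Y: FIRST = { 'a' }
Productions for T:
  T → , , *: FIRST = { ',' }
  T → a (: FIRST = { 'a' }
  T → B: FIRST = { '(', '*', 'a' }
  T → ( Y a: FIRST = { '(' }
Productions for Y:
  Y → *: FIRST = { '*' }
  Y → (: FIRST = { '(' }

Conflict for T: T → a ( and T → B
  Overlap: { 'a' }
Conflict for T: T → B and T → ( Y a
  Overlap: { '(' }

Answer: Yes. T → a '(' / T → B on { 'a' }; T → B / T → '(' Y a on { '(' }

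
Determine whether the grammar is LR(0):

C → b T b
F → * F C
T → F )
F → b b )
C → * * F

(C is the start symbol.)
A grammar is LR(0) if no state in the canonical LR(0) collection has:
  - both a shift item (dot before a terminal) and a complete item (shift-reduce conflict), or
  - two or more complete items (reduce-reduce conflict; the accept item [C' → C .] counts as a complete item here).

Augment with C' → C and build the canonical LR(0) collection (I0 = CLOSURE({[C' → . C]}), then GOTO on every symbol after a dot until no new states appear). It has 16 states:
  I0: { [C → . * * F], [C → . b T b], [C' → . C] }  — shift
  I1: { [C → * . * F] }  — shift
  I2: { [C' → C .] }  — accept
  I3: { [C → b . T b], [F → . * F C], [F → . b b )], [T → . F )] }  — shift
  I4: { [F → * . F C], [F → . * F C], [F → . b b )] }  — shift
  I5: { [T → F . )] }  — shift
  I6: { [C → b T . b] }  — shift
  I7: { [F → b . b )] }  — shift
  I8: { [F → b b . )] }  — shift
  I9: { [F → b b ) .] }  — reduce
  I10: { [C → b T b .] }  — reduce
  I11: { [T → F ) .] }  — reduce
  I12: { [C → . * * F], [C → . b T b], [F → * F . C] }  — shift
  I13: { [F → * F C .] }  — reduce
  I14: { [C → * * . F], [F → . * F C], [F → . b b )] }  — shift
  I15: { [C → * * F .] }  — reduce

Every state is either a pure shift/goto state or contains exactly one complete item and nothing to shift — no conflicts. The grammar is LR(0).

Answer: Yes, the grammar is LR(0)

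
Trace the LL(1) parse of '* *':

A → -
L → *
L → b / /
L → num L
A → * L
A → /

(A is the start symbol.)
LL(1) parsing maintains a stack (initially the start symbol over $) and the input. At each step: if the stack top is a terminal, match it against the current input token; if it is a non-terminal N, replace it with the RHS of M[N, lookahead] (the unique production whose predict set contains the lookahead).

Stack is shown with the top on the left.

Stack  Input  Action
--------------------
A $    * * $  output A → * L
* L $  * * $  match '*'
L $    * $    output L → *
* $    * $    match '*'
$      $      accept

The string is accepted.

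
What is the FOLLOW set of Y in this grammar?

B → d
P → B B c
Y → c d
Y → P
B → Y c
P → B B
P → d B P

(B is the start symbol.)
{ 'c' }

To compute FOLLOW(Y), find every occurrence of Y on a right-hand side N → α Y β: add FIRST(β) \ {ε}, and if β is empty or nullable also add FOLLOW(N). Iterate to a fixed point.

In B → Y c: Y is followed by c, add FIRST(c) \ {ε} = { 'c' }

Taking the union: FOLLOW(Y) = { 'c' }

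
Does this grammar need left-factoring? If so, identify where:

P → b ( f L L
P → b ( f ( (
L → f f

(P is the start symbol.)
Yes, P has productions with common prefix 'b ( f'

Left-factoring is needed when two productions for the same non-terminal
share a common prefix on the right-hand side.

Productions for P:
  P → b ( f L L
  P → b ( f ( (

Found common prefix 'b ( f' in productions for P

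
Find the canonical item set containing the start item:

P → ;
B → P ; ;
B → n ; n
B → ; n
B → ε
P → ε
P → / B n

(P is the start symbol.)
First, augment the grammar with P' → P
I₀ = CLOSURE({ [P' → . P] }):
  [P' → . P] has the dot before P: add [P → . ;], [P → .], [P → . / B n]
No further items can be added.

I₀ = { [P → . / B n], [P → . ;], [P → .], [P' → . P] }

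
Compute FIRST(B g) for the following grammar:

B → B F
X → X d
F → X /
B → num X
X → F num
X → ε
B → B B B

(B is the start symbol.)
{ 'num' }

FIRST sets of the non-terminals involved (from the grammar, by fixed-point iteration):
  FIRST(B) = { 'num' }

To compute FIRST(B g), process the symbols left to right:
Symbol B is a non-terminal. Add FIRST(B) \ {ε} = { 'num' }
B is not nullable (ε ∉ FIRST(B)), so stop here.
FIRST(B g) = { 'num' }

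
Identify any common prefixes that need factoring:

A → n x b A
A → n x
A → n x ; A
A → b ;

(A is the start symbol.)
Yes, A has productions with common prefix 'n x'

Left-factoring is needed when two productions for the same non-terminal
share a common prefix on the right-hand side.

Productions for A:
  A → n x b A
  A → n x
  A → n x ; A
  A → b ;

Found common prefix 'n x' in productions for A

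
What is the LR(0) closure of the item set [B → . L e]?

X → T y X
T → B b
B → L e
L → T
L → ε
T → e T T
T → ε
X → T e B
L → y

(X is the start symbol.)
Start with: [B → . L e]
  [B → . L e] has the dot before L: add [L → . T], [L → .], [L → . y]
  [L → . T] has the dot before T: add [T → . B b], [T → . e T T], [T → .]
  [T → . B b] has the dot before B: all B-items already present
No further items can be added.

CLOSURE = { [B → . L e], [L → . T], [L → . y], [L → .], [T → . B b], [T → . e T T], [T → .] }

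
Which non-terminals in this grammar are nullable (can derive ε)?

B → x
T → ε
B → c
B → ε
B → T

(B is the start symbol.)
{ 'B', 'T' }

ε-productions: T → ε, B → ε
So T, B are immediately nullable.
Every non-terminal is now nullable.
Nullable = { 'B', 'T' }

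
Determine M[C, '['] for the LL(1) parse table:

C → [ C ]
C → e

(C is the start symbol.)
To find M[C, '['], we find productions for C where '[' is in the predict set (PREDICT(N → α) = (FIRST(α) \ {ε}) ∪ (FOLLOW(N) if α ⇒* ε)).

C → [ C ]: PREDICT = { '[' }
  '[' is in predict set, so this production goes in M[C, '[']
C → e: PREDICT = { 'e' }

M[C, '['] = C → [ C ]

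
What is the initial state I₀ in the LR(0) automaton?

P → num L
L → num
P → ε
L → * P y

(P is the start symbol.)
{ [P → . num L], [P → .], [P' → . P] }

First, augment the grammar with P' → P
I₀ = CLOSURE({ [P' → . P] }):
  [P' → . P] has the dot before P: add [P → . num L], [P → .]
No further items can be added.

I₀ = { [P → . num L], [P → .], [P' → . P] }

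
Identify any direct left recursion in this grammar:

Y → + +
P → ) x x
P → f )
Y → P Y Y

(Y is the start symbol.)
Direct left recursion occurs when N → N α for some non-terminal N (the right-hand side begins with the left-hand side itself).

Y → + +: starts with '+'
P → ) x x: starts with ')'
P → f ): starts with f
Y → P Y Y: starts with P

No direct left recursion found.

Answer: No direct left recursion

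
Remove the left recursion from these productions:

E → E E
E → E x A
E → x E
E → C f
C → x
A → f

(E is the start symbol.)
E is directly left-recursive. The standard transformation for
  A → A α₁ | ... | A α_m | β₁ | ... | β_n
is
  A  → β₁ A' | ... | β_n A'
  A' → α₁ A' | ... | α_m A' | ε

E → x E becomes E → x E E'
E → C f becomes E → C f E'
E → E E becomes E' → E E'
E → E x A becomes E' → x A E'
Add E' → ε

Productions for other non-terminals are unchanged:
  C → x
  A → f

Resulting grammar:
E → x E E'
E → C f E'
E' → E E'
E' → x A E'
E' → ε
C → x
A → f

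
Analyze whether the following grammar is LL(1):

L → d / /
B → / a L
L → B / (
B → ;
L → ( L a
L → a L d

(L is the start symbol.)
Yes, the grammar is LL(1).

A grammar is LL(1) if for each non-terminal N with multiple productions, the predict sets of those productions are pairwise disjoint, where PREDICT(N → α) = (FIRST(α) \ {ε}) ∪ (FOLLOW(N) if α ⇒* ε).

Relevant sets:
  FIRST(B) = { '/', ';' }

For L:
  PREDICT(L → d '/' '/') = { 'd' }
  PREDICT(L → B '/' '(') = { '/', ';' }
  PREDICT(L → '(' L a) = { '(' }
  PREDICT(L → a L d) = { 'a' }
For B:
  PREDICT(B → '/' a L) = { '/' }
  PREDICT(B → ';') = { ';' }

All predict sets are disjoint. The grammar IS LL(1).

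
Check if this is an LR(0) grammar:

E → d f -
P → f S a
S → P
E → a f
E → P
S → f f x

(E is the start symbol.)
Yes, the grammar is LR(0)

Augment with E' → E and build the canonical LR(0) collection (I0 = CLOSURE({[E' → . E]}), then GOTO on every symbol after a dot until no new states appear). It has 15 states:
  I0: { [E → . P], [E → . a f], [E → . d f -], [E' → . E], [P → . f S a] }  — shift
  I1: { [E' → E .] }  — accept
  I2: { [E → P .] }  — reduce
  I3: { [E → a . f] }  — shift
  I4: { [E → d . f -] }  — shift
  I5: { [P → . f S a], [P → f . S a], [S → . P], [S → . f f x] }  — shift
  I6: { [S → P .] }  — reduce
  I7: { [P → f S . a] }  — shift
  I8: { [P → . f S a], [P → f . S a], [S → . P], [S → . f f x], [S → f . f x] }  — shift
  I9: { [P → . f S a], [P → f . S a], [S → . P], [S → . f f x], [S → f . f x], [S → f f . x] }  — shift
  I10: { [S → f f x .] }  — reduce
  I11: { [P → f S a .] }  — reduce
  I12: { [E → d f . -] }  — shift
  I13: { [E → d f - .] }  — reduce
  I14: { [E → a f .] }  — reduce

Every state is either a pure shift/goto state or contains exactly one complete item and nothing to shift — no conflicts. The grammar is LR(0).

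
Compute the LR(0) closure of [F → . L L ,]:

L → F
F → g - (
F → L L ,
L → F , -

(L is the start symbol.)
To compute CLOSURE, for each item [A → α.Bβ] where B is a non-terminal, add [B → .γ] for all productions B → γ; repeat for the newly added items until nothing changes.

Start with: [F → . L L ,]
  [F → . L L ,] has the dot before L: add [L → . F], [L → . F , -]
  [L → . F] has the dot before F: add [F → . g - (]
No further items can be added.

CLOSURE = { [F → . L L ,], [F → . g - (], [L → . F , -], [L → . F] }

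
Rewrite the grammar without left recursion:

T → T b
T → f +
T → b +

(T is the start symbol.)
T is directly left-recursive. The standard transformation for
  A → A α₁ | ... | A α_m | β₁ | ... | β_n
is
  A  → β₁ A' | ... | β_n A'
  A' → α₁ A' | ... | α_m A' | ε

T → f + becomes T → f + T'
T → b + becomes T → b + T'
T → T b becomes T' → b T'
Add T' → ε

Resulting grammar:
T → f + T'
T → b + T'
T' → b T'
T' → ε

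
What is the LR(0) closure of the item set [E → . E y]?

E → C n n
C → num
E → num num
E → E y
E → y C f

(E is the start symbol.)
To compute CLOSURE, for each item [A → α.Bβ] where B is a non-terminal, add [B → .γ] for all productions B → γ; repeat for the newly added items until nothing changes.

Start with: [E → . E y]
  [E → . E y] has the dot before E: add [E → . C n n], [E → . num num], [E → . y C f]
  [E → . C n n] has the dot before C: add [C → . num]
No further items can be added.

CLOSURE = { [C → . num], [E → . C n n], [E → . E y], [E → . num num], [E → . y C f] }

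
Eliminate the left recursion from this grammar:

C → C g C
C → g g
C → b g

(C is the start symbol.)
C → g g C'
C → b g C'
C' → g C C'
C' → ε

C is directly left-recursive. The standard transformation for
  A → A α₁ | ... | A α_m | β₁ | ... | β_n
is
  A  → β₁ A' | ... | β_n A'
  A' → α₁ A' | ... | α_m A' | ε

C → g g becomes C → g g C'
C → b g becomes C → b g C'
C → C g C becomes C' → g C C'
Add C' → ε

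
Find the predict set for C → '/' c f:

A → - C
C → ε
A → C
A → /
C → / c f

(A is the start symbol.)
PREDICT(C → '/' c f) = (FIRST(RHS) \ {ε}) ∪ (FOLLOW(C) if ε ∈ FIRST(RHS), i.e. RHS ⇒* ε)
FIRST('/' c f) = { '/' }
ε ∉ FIRST('/' c f), so FOLLOW(C) is not added.
PREDICT(C → '/' c f) = { '/' }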